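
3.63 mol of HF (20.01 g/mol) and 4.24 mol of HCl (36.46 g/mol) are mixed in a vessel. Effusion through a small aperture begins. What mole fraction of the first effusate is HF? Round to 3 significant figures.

Effusion rate of each component ∝ n_i/√M_i (partial pressure × 1/√M).
x_HF(eff) = (n_HF/√M_HF) / (n_HF/√M_HF + n_HCl/√M_HCl)
= (3.63/√20.01) / (3.63/√20.01 + 4.24/√36.46) = 0.8115/(0.8115 + 0.7022) = 0.536.

0.536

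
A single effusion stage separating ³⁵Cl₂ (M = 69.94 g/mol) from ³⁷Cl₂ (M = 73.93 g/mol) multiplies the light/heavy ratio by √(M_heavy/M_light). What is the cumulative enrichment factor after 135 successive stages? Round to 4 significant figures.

42.31

The single-stage factor is √(M_heavy/M_light), so 135 stages give [√(73.93/69.94)]^135 = (73.93/69.94)^(135/2).
= 1.05705^(135/2) = 42.31.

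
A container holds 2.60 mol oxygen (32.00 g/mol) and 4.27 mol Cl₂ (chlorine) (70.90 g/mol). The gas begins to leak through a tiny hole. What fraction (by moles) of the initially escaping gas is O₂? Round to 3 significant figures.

0.475

Rate_i ∝ x_i/√M_i (Graham's law weighted by mole fraction), so the effusate composition follows n_i/√M_i.
So x_O₂ in the escaping gas = (n_O₂/√M_O₂) / Σ(n_i/√M_i)
= (2.60/√32.00) / (2.60/√32.00 + 4.27/√70.90) = 0.4596/(0.4596 + 0.5071) = 0.475.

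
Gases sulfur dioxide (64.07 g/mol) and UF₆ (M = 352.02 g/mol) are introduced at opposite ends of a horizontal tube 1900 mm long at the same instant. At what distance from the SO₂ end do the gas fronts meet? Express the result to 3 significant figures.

1330 mm

The fronts meet when d_SO₂ + d_UF₆ = L with d_SO₂/d_UF₆ = √(M_UF₆/M_SO₂) (Graham's law). Here √(M_UF₆/M_SO₂) = √(352.02/64.07) = 2.344.
With d_SO₂ + d_UF₆ = 1900 mm, d_UF₆ = 1900/(1 + 2.344) = 568.2 mm.
d_SO₂ = 1900 − 568.2 = 1330 mm.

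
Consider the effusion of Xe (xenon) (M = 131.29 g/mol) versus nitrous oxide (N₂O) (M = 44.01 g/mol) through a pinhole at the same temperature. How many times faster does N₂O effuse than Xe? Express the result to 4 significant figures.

1.727

By Graham's law, rate_N₂O/rate_Xe = √(M_Xe/M_N₂O) = √(131.29/44.01) = √2.983 = 1.727.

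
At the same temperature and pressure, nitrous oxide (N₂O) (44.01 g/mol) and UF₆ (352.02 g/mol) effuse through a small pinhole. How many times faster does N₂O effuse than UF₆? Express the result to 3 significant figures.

2.83

Using Graham's law: rate_N₂O/rate_UF₆ = √(M_UF₆/M_N₂O) = √(352.02/44.01) = √7.999 = 2.83.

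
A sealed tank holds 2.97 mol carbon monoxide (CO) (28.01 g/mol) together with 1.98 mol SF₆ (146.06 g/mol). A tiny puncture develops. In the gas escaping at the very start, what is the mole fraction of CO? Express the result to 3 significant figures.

The effusion rate of species i is ∝ p_i/√M_i ∝ n_i/√M_i.
So x_CO in the escaping gas = (n_CO/√M_CO) / Σ(n_i/√M_i)
= (2.97/√28.01) / (2.97/√28.01 + 1.98/√146.06) = 0.5612/(0.5612 + 0.1638) = 0.774.

0.774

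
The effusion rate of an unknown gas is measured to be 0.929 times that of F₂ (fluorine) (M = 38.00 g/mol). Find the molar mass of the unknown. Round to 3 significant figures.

Using Graham's law: rate_X/rate_F₂ = √(M_F₂/M_X).
0.929 = √(38.00/M_X)
M_X = 38.00 / 0.929² = 38.00 / 0.8630 = 44.0 g/mol

44.0 g/mol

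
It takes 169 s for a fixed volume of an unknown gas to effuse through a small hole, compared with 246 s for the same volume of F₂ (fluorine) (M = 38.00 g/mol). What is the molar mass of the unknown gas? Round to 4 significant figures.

17.93 g/mol

Using Graham's law: t_X/t_F₂ = √(M_X/M_F₂).
169/246 = 0.6870 = √(M_X/38.00)
M_X = 38.00 × 0.6870² = 38.00 × 0.4720 = 17.93 g/mol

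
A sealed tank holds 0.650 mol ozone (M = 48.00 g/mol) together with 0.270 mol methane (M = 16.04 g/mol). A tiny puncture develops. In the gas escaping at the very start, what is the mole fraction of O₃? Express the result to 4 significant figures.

0.5819

Effusion rate of each component ∝ n_i/√M_i (partial pressure × 1/√M).
Mole fraction of O₃ in the effusate = (n_O₃/√M_O₃) / (n_O₃/√M_O₃ + n_CH₄/√M_CH₄)
= (0.650/√48.00) / (0.650/√48.00 + 0.270/√16.04) = 0.09382/(0.09382 + 0.06742) = 0.5819.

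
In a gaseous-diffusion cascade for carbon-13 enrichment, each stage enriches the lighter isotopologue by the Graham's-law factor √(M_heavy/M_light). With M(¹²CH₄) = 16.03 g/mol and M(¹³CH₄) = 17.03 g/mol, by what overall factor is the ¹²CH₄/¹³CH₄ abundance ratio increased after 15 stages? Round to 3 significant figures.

The single-stage factor is √(M_heavy/M_light), so 15 stages give [√(17.03/16.03)]^15 = (17.03/16.03)^(15/2).
= 1.06238^(15/2) = 1.57.

1.57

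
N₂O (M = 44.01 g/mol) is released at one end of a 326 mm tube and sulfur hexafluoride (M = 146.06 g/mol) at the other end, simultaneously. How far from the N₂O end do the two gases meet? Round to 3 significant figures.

210 mm

Graham's law gives d_N₂O/d_SF₆ = rate_N₂O/rate_SF₆ = √(M_SF₆/M_N₂O) = √(146.06/44.01) = 1.822.
With d_N₂O + d_SF₆ = 326 mm, d_SF₆ = 326/(1 + 1.822) = 115.5 mm.
d_N₂O = 326 − 115.5 = 210 mm.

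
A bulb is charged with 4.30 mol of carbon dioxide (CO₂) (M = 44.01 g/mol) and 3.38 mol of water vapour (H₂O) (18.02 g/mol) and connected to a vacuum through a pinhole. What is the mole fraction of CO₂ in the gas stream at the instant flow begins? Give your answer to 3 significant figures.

0.449

Effusion rate of each component ∝ n_i/√M_i (partial pressure × 1/√M).
Mole fraction of CO₂ in the effusate = (n_CO₂/√M_CO₂) / (n_CO₂/√M_CO₂ + n_H₂O/√M_H₂O)
= (4.30/√44.01) / (4.30/√44.01 + 3.38/√18.02) = 0.6482/(0.6482 + 0.7962) = 0.449.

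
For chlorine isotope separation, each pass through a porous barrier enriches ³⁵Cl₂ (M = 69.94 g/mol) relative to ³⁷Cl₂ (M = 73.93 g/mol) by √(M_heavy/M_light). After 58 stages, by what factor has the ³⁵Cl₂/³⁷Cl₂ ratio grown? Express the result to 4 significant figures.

4.998

Overall factor = α^58 with α = √(73.93/69.94), i.e. (73.93/69.94)^(58/2).
= 1.05705^29 = 4.998.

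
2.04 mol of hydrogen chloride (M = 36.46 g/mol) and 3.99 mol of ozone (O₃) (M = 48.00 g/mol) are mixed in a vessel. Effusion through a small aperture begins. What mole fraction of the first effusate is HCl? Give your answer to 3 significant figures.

Effusion rate of each component ∝ n_i/√M_i (partial pressure × 1/√M).
x_HCl(eff) = (n_HCl/√M_HCl) / (n_HCl/√M_HCl + n_O₃/√M_O₃)
= (2.04/√36.46) / (2.04/√36.46 + 3.99/√48.00) = 0.3378/(0.3378 + 0.5759) = 0.370.

0.370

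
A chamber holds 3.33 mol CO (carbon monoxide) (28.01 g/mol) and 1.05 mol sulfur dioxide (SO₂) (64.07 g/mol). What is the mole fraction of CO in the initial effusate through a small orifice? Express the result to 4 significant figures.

0.8275

Each component's effusion rate ∝ (its partial pressure)·(1/√M) ∝ n_i/√M_i.
Mole fraction of CO in the effusate = (n_CO/√M_CO) / (n_CO/√M_CO + n_SO₂/√M_SO₂)
= (3.33/√28.01) / (3.33/√28.01 + 1.05/√64.07) = 0.6292/(0.6292 + 0.1312) = 0.8275.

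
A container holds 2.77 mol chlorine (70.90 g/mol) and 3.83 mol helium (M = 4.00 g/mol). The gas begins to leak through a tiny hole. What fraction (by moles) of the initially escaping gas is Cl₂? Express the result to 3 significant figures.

Rate_i ∝ x_i/√M_i (Graham's law weighted by mole fraction), so the effusate composition follows n_i/√M_i.
x_Cl₂(eff) = (n_Cl₂/√M_Cl₂) / (n_Cl₂/√M_Cl₂ + n_He/√M_He)
= (2.77/√70.90) / (2.77/√70.90 + 3.83/√4.00) = 0.3290/(0.3290 + 1.915) = 0.147.

0.147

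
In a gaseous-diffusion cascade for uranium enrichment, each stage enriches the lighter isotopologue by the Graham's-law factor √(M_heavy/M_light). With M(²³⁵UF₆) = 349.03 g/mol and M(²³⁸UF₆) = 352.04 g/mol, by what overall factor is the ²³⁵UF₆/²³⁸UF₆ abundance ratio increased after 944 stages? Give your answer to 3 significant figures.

Each stage multiplies the ratio by α = √(352.04/349.03), so after 944 stages the overall factor is α^944 = (352.04/349.03)^(944/2).
= 1.00862^472 = 57.6.

57.6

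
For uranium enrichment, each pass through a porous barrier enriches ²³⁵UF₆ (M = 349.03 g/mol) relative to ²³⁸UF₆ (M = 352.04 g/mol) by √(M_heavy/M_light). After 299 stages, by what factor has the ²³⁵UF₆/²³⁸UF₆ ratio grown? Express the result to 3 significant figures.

3.61

After 299 stages the ratio has grown by (√(352.04/349.03))^299 = (352.04/349.03)^(299/2).
= 1.00862^(299/2) = 3.61.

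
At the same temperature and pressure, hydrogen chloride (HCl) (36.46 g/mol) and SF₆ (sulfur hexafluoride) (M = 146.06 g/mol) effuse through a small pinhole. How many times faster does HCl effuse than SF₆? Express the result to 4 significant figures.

Since effusion rate ∝ 1/√M, rate_HCl/rate_SF₆ = √(M_SF₆/M_HCl) = √(146.06/36.46) = √4.006 = 2.002.

2.002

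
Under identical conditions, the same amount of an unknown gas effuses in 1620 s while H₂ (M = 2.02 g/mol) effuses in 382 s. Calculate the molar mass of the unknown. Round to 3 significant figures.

36.3 g/mol

From Graham's law, t_X/t_H₂ = √(M_X/M_H₂).
1620/382 = 4.241 = √(M_X/2.02)
M_X = 2.02 × 4.241² = 2.02 × 17.98 = 36.3 g/mol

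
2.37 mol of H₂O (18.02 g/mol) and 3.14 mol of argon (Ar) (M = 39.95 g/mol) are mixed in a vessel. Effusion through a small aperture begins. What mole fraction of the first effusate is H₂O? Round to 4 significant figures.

0.5292

The effusion rate of species i is ∝ p_i/√M_i ∝ n_i/√M_i.
x_H₂O(eff) = (n_H₂O/√M_H₂O) / (n_H₂O/√M_H₂O + n_Ar/√M_Ar)
= (2.37/√18.02) / (2.37/√18.02 + 3.14/√39.95) = 0.5583/(0.5583 + 0.4968) = 0.5292.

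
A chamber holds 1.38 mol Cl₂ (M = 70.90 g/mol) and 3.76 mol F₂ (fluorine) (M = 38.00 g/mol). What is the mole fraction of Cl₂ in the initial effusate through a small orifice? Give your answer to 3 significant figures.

The effusion rate of species i is ∝ p_i/√M_i ∝ n_i/√M_i.
So x_Cl₂ in the escaping gas = (n_Cl₂/√M_Cl₂) / Σ(n_i/√M_i)
= (1.38/√70.90) / (1.38/√70.90 + 3.76/√38.00) = 0.1639/(0.1639 + 0.6100) = 0.212.

0.212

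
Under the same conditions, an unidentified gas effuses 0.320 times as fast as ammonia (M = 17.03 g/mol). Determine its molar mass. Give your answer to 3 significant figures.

166 g/mol

By Graham's law, rate_X/rate_NH₃ = √(M_NH₃/M_X).
0.320 = √(17.03/M_X)
M_X = 17.03 / 0.320² = 17.03 / 0.1024 = 166 g/mol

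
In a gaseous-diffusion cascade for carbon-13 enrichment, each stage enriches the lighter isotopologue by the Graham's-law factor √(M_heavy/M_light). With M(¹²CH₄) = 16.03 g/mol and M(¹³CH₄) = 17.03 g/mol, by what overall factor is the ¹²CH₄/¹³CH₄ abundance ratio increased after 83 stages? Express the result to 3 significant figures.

The single-stage factor is √(M_heavy/M_light), so 83 stages give [√(17.03/16.03)]^83 = (17.03/16.03)^(83/2).
= 1.06238^(83/2) = 12.3.

12.3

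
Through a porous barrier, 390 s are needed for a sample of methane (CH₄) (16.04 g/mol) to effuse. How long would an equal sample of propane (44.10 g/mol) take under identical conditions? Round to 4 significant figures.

646.7 s

By Graham's law, t_C₃H₈/t_CH₄ = √(M_C₃H₈/M_CH₄) = √(44.10/16.04) = √2.749 = 1.658.
So the time for C₃H₈ is 390 × 1.658 = 646.7 s.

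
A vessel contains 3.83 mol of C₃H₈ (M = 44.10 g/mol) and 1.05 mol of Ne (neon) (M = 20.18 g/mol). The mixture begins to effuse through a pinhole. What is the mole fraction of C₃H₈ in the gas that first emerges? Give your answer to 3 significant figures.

0.712

Effusion rate of each component ∝ n_i/√M_i (partial pressure × 1/√M).
So x_C₃H₈ in the escaping gas = (n_C₃H₈/√M_C₃H₈) / Σ(n_i/√M_i)
= (3.83/√44.10) / (3.83/√44.10 + 1.05/√20.18) = 0.5767/(0.5767 + 0.2337) = 0.712.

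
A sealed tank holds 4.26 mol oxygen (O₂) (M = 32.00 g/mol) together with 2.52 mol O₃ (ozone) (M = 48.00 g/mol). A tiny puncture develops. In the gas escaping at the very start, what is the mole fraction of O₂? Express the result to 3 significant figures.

Effusion rate of each component ∝ n_i/√M_i (partial pressure × 1/√M).
So x_O₂ in the escaping gas = (n_O₂/√M_O₂) / Σ(n_i/√M_i)
= (4.26/√32.00) / (4.26/√32.00 + 2.52/√48.00) = 0.7531/(0.7531 + 0.3637) = 0.674.

0.674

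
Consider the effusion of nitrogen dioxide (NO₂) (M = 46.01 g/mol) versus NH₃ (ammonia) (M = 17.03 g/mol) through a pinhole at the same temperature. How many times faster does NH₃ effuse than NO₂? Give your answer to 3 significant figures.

1.64

Using Graham's law: rate_NH₃/rate_NO₂ = √(M_NO₂/M_NH₃) = √(46.01/17.03) = √2.702 = 1.64.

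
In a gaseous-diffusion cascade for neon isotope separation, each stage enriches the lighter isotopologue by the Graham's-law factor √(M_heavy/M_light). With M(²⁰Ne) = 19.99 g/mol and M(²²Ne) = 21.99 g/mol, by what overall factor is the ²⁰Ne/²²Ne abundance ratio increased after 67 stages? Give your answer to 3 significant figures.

24.4

After 67 stages the ratio has grown by (√(21.99/19.99))^67 = (21.99/19.99)^(67/2).
= 1.10005^(67/2) = 24.4.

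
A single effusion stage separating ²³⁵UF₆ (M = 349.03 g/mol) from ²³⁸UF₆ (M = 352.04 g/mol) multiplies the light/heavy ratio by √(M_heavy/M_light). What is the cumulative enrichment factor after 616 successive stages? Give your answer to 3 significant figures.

14.1

After 616 stages the ratio has grown by (√(352.04/349.03))^616 = (352.04/349.03)^(616/2).
= 1.00862^308 = 14.1.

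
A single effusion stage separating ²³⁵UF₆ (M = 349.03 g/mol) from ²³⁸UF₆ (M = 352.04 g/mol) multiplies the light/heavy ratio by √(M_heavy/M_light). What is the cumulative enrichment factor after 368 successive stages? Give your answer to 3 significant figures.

Each stage multiplies the ratio by α = √(352.04/349.03), so after 368 stages the overall factor is α^368 = (352.04/349.03)^(368/2).
= 1.00862^184 = 4.85.

4.85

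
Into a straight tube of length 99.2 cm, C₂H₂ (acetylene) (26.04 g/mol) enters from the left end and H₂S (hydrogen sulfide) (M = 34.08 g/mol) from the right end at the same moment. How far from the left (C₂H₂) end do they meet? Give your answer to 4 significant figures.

In equal time, each gas travels a distance ∝ its rate ∝ 1/√M, so d_C₂H₂/d_H₂S = √(M_H₂S/M_C₂H₂) = √(34.08/26.04) = 1.144.
With d_C₂H₂ + d_H₂S = 99.2 cm, d_H₂S = 99.2/(1 + 1.144) = 46.27 cm.
d_C₂H₂ = 99.2 − 46.27 = 52.93 cm.

52.93 cm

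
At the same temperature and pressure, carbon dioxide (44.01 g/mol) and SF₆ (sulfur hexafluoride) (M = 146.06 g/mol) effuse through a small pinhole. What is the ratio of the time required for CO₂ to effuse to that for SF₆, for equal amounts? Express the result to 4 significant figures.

0.5489

Since effusion rate ∝ 1/√M, t_CO₂/t_SF₆ = √(M_CO₂/M_SF₆) = √(44.01/146.06) = √0.3013 = 0.5489.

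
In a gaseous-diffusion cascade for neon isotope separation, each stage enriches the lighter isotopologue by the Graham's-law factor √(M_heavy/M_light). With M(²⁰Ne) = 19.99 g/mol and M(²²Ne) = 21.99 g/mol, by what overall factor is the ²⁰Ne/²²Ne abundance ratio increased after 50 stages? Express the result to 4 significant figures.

Each stage multiplies the ratio by α = √(21.99/19.99), so after 50 stages the overall factor is α^50 = (21.99/19.99)^(50/2).
= 1.10005^25 = 10.85.

10.85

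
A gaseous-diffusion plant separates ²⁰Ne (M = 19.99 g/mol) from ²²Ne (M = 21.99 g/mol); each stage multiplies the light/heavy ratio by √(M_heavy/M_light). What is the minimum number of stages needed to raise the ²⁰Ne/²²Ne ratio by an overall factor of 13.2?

With α = √(21.99/19.99) per stage, ln α = ½ ln(1.10005) = 0.04768.
Need α^N ≥ 13.2 ⇒ N ≥ ln(13.2) / ln α = 2.580 / 0.04768 = 54.12.
Rounding up, N = 55 stages.

55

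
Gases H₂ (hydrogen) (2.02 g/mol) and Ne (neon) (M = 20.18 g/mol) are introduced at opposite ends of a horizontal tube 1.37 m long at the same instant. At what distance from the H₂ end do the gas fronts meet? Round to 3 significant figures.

1.04 m

Graham's law gives d_H₂/d_Ne = rate_H₂/rate_Ne = √(M_Ne/M_H₂) = √(20.18/2.02) = 3.161.
With d_H₂ + d_Ne = 1.37 m, d_Ne = 1.37/(1 + 3.161) = 0.3293 m.
d_H₂ = 1.37 − 0.3293 = 1.04 m.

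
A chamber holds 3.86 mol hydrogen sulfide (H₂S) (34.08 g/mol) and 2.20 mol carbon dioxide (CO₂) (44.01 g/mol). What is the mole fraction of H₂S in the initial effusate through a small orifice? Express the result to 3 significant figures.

0.666

Each component's effusion rate ∝ (its partial pressure)·(1/√M) ∝ n_i/√M_i.
So x_H₂S in the escaping gas = (n_H₂S/√M_H₂S) / Σ(n_i/√M_i)
= (3.86/√34.08) / (3.86/√34.08 + 2.20/√44.01) = 0.6612/(0.6612 + 0.3316) = 0.666.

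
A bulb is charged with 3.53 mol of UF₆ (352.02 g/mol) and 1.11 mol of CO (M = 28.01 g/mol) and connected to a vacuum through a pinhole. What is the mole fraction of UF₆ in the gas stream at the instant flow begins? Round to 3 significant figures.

0.473

Rate_i ∝ x_i/√M_i (Graham's law weighted by mole fraction), so the effusate composition follows n_i/√M_i.
Mole fraction of UF₆ in the effusate = (n_UF₆/√M_UF₆) / (n_UF₆/√M_UF₆ + n_CO/√M_CO)
= (3.53/√352.02) / (3.53/√352.02 + 1.11/√28.01) = 0.1881/(0.1881 + 0.2097) = 0.473.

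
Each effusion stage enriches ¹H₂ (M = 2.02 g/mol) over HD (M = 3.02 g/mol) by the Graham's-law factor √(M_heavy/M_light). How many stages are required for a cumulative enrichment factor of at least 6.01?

With α = √(3.02/2.02) per stage, ln α = ½ ln(1.49505) = 0.2011.
Need α^N ≥ 6.01 ⇒ N ≥ ln(6.01) / ln α = 1.793 / 0.2011 = 8.92.
Minimum whole number of stages: N = 9.

9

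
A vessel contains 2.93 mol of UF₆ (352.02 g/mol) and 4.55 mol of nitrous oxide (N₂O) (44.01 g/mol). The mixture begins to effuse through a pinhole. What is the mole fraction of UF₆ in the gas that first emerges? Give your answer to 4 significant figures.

0.1855

Rate_i ∝ x_i/√M_i (Graham's law weighted by mole fraction), so the effusate composition follows n_i/√M_i.
Mole fraction of UF₆ in the effusate = (n_UF₆/√M_UF₆) / (n_UF₆/√M_UF₆ + n_N₂O/√M_N₂O)
= (2.93/√352.02) / (2.93/√352.02 + 4.55/√44.01) = 0.1562/(0.1562 + 0.6859) = 0.1855.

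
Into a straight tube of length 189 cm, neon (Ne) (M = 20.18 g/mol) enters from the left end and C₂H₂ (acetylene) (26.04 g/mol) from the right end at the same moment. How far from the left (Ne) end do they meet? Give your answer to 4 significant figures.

The fronts meet when d_Ne + d_C₂H₂ = L with d_Ne/d_C₂H₂ = √(M_C₂H₂/M_Ne) (Graham's law). Here √(M_C₂H₂/M_Ne) = √(26.04/20.18) = 1.136.
With d_Ne + d_C₂H₂ = 189 cm, d_C₂H₂ = 189/(1 + 1.136) = 88.49 cm.
d_Ne = 189 − 88.49 = 100.5 cm.

100.5 cm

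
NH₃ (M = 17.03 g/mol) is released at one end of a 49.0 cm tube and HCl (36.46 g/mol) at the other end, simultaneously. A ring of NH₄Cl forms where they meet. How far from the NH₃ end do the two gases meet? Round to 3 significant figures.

29.1 cm

Graham's law gives d_NH₃/d_HCl = rate_NH₃/rate_HCl = √(M_HCl/M_NH₃) = √(36.46/17.03) = 1.463.
With d_NH₃ + d_HCl = 49.0 cm, d_HCl = 49.0/(1 + 1.463) = 19.89 cm.
d_NH₃ = 49.0 − 19.89 = 29.1 cm.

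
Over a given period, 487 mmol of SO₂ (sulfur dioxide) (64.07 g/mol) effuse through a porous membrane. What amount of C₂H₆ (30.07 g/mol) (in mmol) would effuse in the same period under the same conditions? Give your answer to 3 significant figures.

Since effusion rate ∝ 1/√M, rate_C₂H₆/rate_SO₂ = √(M_SO₂/M_C₂H₆) = √(64.07/30.07) = √2.131 = 1.460.
So the amount for C₂H₆ is 487 × 1.460 = 711 mmol.

711 mmol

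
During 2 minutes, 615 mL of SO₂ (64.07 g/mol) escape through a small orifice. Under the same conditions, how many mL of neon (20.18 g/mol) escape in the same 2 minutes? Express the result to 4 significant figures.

By Graham's law, rate_Ne/rate_SO₂ = √(M_SO₂/M_Ne) = √(64.07/20.18) = √3.175 = 1.782.
So the volume for Ne is 615 × 1.782 = 1096 mL.

1096 mL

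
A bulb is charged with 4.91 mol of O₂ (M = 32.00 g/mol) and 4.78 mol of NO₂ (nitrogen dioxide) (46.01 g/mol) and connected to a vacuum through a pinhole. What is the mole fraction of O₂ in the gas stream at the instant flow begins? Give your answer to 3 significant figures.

Effusion rate of each component ∝ n_i/√M_i (partial pressure × 1/√M).
So x_O₂ in the escaping gas = (n_O₂/√M_O₂) / Σ(n_i/√M_i)
= (4.91/√32.00) / (4.91/√32.00 + 4.78/√46.01) = 0.8680/(0.8680 + 0.7047) = 0.552.

0.552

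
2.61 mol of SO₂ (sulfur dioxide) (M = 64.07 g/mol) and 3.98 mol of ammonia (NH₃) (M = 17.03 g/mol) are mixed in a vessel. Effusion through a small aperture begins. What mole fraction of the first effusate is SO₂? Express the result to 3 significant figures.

Effusion rate of each component ∝ n_i/√M_i (partial pressure × 1/√M).
So x_SO₂ in the escaping gas = (n_SO₂/√M_SO₂) / Σ(n_i/√M_i)
= (2.61/√64.07) / (2.61/√64.07 + 3.98/√17.03) = 0.3261/(0.3261 + 0.9644) = 0.253.

0.253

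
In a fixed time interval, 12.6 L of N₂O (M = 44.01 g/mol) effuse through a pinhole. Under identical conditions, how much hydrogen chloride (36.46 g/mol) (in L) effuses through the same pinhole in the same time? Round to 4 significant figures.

13.84 L

Graham's law gives rate_HCl/rate_N₂O = √(M_N₂O/M_HCl) = √(44.01/36.46) = √1.207 = 1.099.
So the volume for HCl is 12.6 × 1.099 = 13.84 L.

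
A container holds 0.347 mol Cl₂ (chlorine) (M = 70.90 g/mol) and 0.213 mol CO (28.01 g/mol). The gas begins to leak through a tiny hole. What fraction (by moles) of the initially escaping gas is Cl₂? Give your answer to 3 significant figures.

Rate_i ∝ x_i/√M_i (Graham's law weighted by mole fraction), so the effusate composition follows n_i/√M_i.
Mole fraction of Cl₂ in the effusate = (n_Cl₂/√M_Cl₂) / (n_Cl₂/√M_Cl₂ + n_CO/√M_CO)
= (0.347/√70.90) / (0.347/√70.90 + 0.213/√28.01) = 0.04121/(0.04121 + 0.04025) = 0.506.

0.506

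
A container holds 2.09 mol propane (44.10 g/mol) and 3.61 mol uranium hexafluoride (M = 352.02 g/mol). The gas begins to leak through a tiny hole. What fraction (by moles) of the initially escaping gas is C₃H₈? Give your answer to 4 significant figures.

The effusion rate of species i is ∝ p_i/√M_i ∝ n_i/√M_i.
Mole fraction of C₃H₈ in the effusate = (n_C₃H₈/√M_C₃H₈) / (n_C₃H₈/√M_C₃H₈ + n_UF₆/√M_UF₆)
= (2.09/√44.10) / (2.09/√44.10 + 3.61/√352.02) = 0.3147/(0.3147 + 0.1924) = 0.6206.

0.6206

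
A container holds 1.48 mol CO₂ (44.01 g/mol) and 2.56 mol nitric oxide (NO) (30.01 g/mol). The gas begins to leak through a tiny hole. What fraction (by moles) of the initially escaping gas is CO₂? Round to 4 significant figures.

0.3231

The effusion rate of species i is ∝ p_i/√M_i ∝ n_i/√M_i.
So x_CO₂ in the escaping gas = (n_CO₂/√M_CO₂) / Σ(n_i/√M_i)
= (1.48/√44.01) / (1.48/√44.01 + 2.56/√30.01) = 0.2231/(0.2231 + 0.4673) = 0.3231.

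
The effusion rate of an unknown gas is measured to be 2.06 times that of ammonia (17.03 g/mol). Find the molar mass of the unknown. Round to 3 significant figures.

From Graham's law, rate_X/rate_NH₃ = √(M_NH₃/M_X).
2.06 = √(17.03/M_X)
M_X = 17.03 / 2.06² = 17.03 / 4.244 = 4.01 g/mol

4.01 g/mol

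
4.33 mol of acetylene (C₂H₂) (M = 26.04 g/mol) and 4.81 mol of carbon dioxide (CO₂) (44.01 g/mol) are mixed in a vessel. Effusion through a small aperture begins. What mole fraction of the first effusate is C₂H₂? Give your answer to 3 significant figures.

Rate_i ∝ x_i/√M_i (Graham's law weighted by mole fraction), so the effusate composition follows n_i/√M_i.
Mole fraction of C₂H₂ in the effusate = (n_C₂H₂/√M_C₂H₂) / (n_C₂H₂/√M_C₂H₂ + n_CO₂/√M_CO₂)
= (4.33/√26.04) / (4.33/√26.04 + 4.81/√44.01) = 0.8485/(0.8485 + 0.7251) = 0.539.

0.539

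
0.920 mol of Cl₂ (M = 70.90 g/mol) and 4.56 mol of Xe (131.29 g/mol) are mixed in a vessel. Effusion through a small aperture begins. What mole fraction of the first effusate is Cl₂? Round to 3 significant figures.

0.215

Rate_i ∝ x_i/√M_i (Graham's law weighted by mole fraction), so the effusate composition follows n_i/√M_i.
x_Cl₂(eff) = (n_Cl₂/√M_Cl₂) / (n_Cl₂/√M_Cl₂ + n_Xe/√M_Xe)
= (0.920/√70.90) / (0.920/√70.90 + 4.56/√131.29) = 0.1093/(0.1093 + 0.3980) = 0.215.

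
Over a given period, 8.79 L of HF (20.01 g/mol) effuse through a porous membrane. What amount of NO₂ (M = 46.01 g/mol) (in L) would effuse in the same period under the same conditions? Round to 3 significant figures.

Using Graham's law: rate_NO₂/rate_HF = √(M_HF/M_NO₂) = √(20.01/46.01) = √0.4349 = 0.6595.
So the volume for NO₂ is 8.79 × 0.6595 = 5.80 L.

5.80 L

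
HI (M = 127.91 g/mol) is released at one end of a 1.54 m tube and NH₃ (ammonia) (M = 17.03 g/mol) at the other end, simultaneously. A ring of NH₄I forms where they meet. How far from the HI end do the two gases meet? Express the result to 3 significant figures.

Graham's law gives d_HI/d_NH₃ = rate_HI/rate_NH₃ = √(M_NH₃/M_HI) = √(17.03/127.91) = 0.3649.
With d_HI + d_NH₃ = 1.54 m, d_NH₃ = 1.54/(1 + 0.3649) = 1.128 m.
d_HI = 1.54 − 1.128 = 0.412 m.

0.412 m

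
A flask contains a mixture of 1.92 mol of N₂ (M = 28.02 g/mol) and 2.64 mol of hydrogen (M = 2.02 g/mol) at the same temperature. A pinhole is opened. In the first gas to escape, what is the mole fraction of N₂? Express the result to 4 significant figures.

0.1634

Rate_i ∝ x_i/√M_i (Graham's law weighted by mole fraction), so the effusate composition follows n_i/√M_i.
x_N₂(eff) = (n_N₂/√M_N₂) / (n_N₂/√M_N₂ + n_H₂/√M_H₂)
= (1.92/√28.02) / (1.92/√28.02 + 2.64/√2.02) = 0.3627/(0.3627 + 1.857) = 0.1634.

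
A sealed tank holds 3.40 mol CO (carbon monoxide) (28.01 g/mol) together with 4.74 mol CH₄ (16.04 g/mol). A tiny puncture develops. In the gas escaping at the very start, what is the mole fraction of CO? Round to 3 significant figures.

0.352

Each component's effusion rate ∝ (its partial pressure)·(1/√M) ∝ n_i/√M_i.
x_CO(eff) = (n_CO/√M_CO) / (n_CO/√M_CO + n_CH₄/√M_CH₄)
= (3.40/√28.01) / (3.40/√28.01 + 4.74/√16.04) = 0.6424/(0.6424 + 1.184) = 0.352.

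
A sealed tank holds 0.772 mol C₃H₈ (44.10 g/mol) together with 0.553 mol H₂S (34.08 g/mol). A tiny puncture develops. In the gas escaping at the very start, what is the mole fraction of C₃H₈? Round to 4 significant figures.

0.5510

Rate_i ∝ x_i/√M_i (Graham's law weighted by mole fraction), so the effusate composition follows n_i/√M_i.
x_C₃H₈(eff) = (n_C₃H₈/√M_C₃H₈) / (n_C₃H₈/√M_C₃H₈ + n_H₂S/√M_H₂S)
= (0.772/√44.10) / (0.772/√44.10 + 0.553/√34.08) = 0.1163/(0.1163 + 0.09473) = 0.5510.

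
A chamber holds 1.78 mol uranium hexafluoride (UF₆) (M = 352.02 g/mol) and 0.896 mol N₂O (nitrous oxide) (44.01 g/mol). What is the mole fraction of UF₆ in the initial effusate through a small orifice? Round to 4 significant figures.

Rate_i ∝ x_i/√M_i (Graham's law weighted by mole fraction), so the effusate composition follows n_i/√M_i.
So x_UF₆ in the escaping gas = (n_UF₆/√M_UF₆) / Σ(n_i/√M_i)
= (1.78/√352.02) / (1.78/√352.02 + 0.896/√44.01) = 0.09487/(0.09487 + 0.1351) = 0.4126.

0.4126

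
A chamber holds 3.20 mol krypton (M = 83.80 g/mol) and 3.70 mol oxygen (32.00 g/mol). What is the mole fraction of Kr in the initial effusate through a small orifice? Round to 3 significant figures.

0.348

Rate_i ∝ x_i/√M_i (Graham's law weighted by mole fraction), so the effusate composition follows n_i/√M_i.
So x_Kr in the escaping gas = (n_Kr/√M_Kr) / Σ(n_i/√M_i)
= (3.20/√83.80) / (3.20/√83.80 + 3.70/√32.00) = 0.3496/(0.3496 + 0.6541) = 0.348.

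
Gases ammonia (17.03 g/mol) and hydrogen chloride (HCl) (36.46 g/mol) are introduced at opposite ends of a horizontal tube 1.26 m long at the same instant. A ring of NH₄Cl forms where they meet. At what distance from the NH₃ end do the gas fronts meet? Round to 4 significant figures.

0.7485 m

The fronts meet when d_NH₃ + d_HCl = L with d_NH₃/d_HCl = √(M_HCl/M_NH₃) (Graham's law). Here √(M_HCl/M_NH₃) = √(36.46/17.03) = 1.463.
With d_NH₃ + d_HCl = 1.26 m, d_HCl = 1.26/(1 + 1.463) = 0.5115 m.
d_NH₃ = 1.26 − 0.5115 = 0.7485 m.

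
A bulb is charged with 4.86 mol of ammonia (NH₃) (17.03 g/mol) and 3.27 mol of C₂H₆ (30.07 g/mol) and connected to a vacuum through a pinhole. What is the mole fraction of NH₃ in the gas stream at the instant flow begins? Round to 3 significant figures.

The effusion rate of species i is ∝ p_i/√M_i ∝ n_i/√M_i.
x_NH₃(eff) = (n_NH₃/√M_NH₃) / (n_NH₃/√M_NH₃ + n_C₂H₆/√M_C₂H₆)
= (4.86/√17.03) / (4.86/√17.03 + 3.27/√30.07) = 1.178/(1.178 + 0.5963) = 0.664.

0.664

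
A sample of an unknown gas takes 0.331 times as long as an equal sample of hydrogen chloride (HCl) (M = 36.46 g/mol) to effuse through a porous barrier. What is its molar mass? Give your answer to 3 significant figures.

3.99 g/mol

Since effusion rate ∝ 1/√M, t_X/t_HCl = √(M_X/M_HCl).
0.331 = √(M_X/36.46)
M_X = 36.46 × 0.331² = 36.46 × 0.1096 = 3.99 g/mol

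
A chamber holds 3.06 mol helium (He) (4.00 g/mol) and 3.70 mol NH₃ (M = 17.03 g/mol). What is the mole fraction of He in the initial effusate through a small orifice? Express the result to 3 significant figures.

Rate_i ∝ x_i/√M_i (Graham's law weighted by mole fraction), so the effusate composition follows n_i/√M_i.
So x_He in the escaping gas = (n_He/√M_He) / Σ(n_i/√M_i)
= (3.06/√4.00) / (3.06/√4.00 + 3.70/√17.03) = 1.530/(1.530 + 0.8966) = 0.631.

0.631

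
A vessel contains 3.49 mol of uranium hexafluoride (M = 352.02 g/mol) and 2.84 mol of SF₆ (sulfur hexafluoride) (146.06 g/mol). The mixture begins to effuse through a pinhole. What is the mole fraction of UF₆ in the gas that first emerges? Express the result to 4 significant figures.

0.4418

Rate_i ∝ x_i/√M_i (Graham's law weighted by mole fraction), so the effusate composition follows n_i/√M_i.
x_UF₆(eff) = (n_UF₆/√M_UF₆) / (n_UF₆/√M_UF₆ + n_SF₆/√M_SF₆)
= (3.49/√352.02) / (3.49/√352.02 + 2.84/√146.06) = 0.1860/(0.1860 + 0.2350) = 0.4418.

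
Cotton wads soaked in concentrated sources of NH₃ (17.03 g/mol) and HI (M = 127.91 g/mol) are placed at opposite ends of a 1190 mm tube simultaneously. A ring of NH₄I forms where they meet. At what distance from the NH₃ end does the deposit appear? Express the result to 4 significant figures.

871.9 mm

Graham's law gives d_NH₃/d_HI = rate_NH₃/rate_HI = √(M_HI/M_NH₃) = √(127.91/17.03) = 2.741.
With d_NH₃ + d_HI = 1190 mm, d_HI = 1190/(1 + 2.741) = 318.1 mm.
d_NH₃ = 1190 − 318.1 = 871.9 mm.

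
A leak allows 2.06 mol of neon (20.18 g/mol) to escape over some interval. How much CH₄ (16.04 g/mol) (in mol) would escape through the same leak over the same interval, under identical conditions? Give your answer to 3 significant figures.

Graham's law gives rate_CH₄/rate_Ne = √(M_Ne/M_CH₄) = √(20.18/16.04) = √1.258 = 1.122.
So the amount for CH₄ is 2.06 × 1.122 = 2.31 mol.

2.31 mol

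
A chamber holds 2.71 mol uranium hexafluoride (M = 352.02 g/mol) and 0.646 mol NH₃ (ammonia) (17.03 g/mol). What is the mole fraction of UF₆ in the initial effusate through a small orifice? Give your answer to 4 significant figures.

0.4799

Rate_i ∝ x_i/√M_i (Graham's law weighted by mole fraction), so the effusate composition follows n_i/√M_i.
So x_UF₆ in the escaping gas = (n_UF₆/√M_UF₆) / Σ(n_i/√M_i)
= (2.71/√352.02) / (2.71/√352.02 + 0.646/√17.03) = 0.1444/(0.1444 + 0.1565) = 0.4799.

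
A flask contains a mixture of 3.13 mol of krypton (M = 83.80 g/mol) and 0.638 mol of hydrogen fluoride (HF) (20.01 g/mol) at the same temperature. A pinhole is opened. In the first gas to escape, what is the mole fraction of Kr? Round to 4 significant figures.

0.7056

The effusion rate of species i is ∝ p_i/√M_i ∝ n_i/√M_i.
x_Kr(eff) = (n_Kr/√M_Kr) / (n_Kr/√M_Kr + n_HF/√M_HF)
= (3.13/√83.80) / (3.13/√83.80 + 0.638/√20.01) = 0.3419/(0.3419 + 0.1426) = 0.7056.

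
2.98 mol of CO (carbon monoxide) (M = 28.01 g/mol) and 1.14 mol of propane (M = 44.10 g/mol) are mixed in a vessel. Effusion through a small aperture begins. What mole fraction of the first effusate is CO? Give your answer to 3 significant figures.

The effusion rate of species i is ∝ p_i/√M_i ∝ n_i/√M_i.
So x_CO in the escaping gas = (n_CO/√M_CO) / Σ(n_i/√M_i)
= (2.98/√28.01) / (2.98/√28.01 + 1.14/√44.10) = 0.5631/(0.5631 + 0.1717) = 0.766.

0.766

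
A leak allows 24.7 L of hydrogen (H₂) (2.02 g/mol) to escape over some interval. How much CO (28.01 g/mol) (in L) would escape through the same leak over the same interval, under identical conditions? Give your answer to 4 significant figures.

6.633 L

Graham's law gives rate_CO/rate_H₂ = √(M_H₂/M_CO) = √(2.02/28.01) = √0.07212 = 0.2685.
So the volume for CO is 24.7 × 0.2685 = 6.633 L.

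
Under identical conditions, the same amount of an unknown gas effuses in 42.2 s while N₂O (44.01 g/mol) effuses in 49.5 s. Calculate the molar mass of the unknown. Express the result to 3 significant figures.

32.0 g/mol

Using Graham's law: t_X/t_N₂O = √(M_X/M_N₂O).
42.2/49.5 = 0.8525 = √(M_X/44.01)
M_X = 44.01 × 0.8525² = 44.01 × 0.7268 = 32.0 g/mol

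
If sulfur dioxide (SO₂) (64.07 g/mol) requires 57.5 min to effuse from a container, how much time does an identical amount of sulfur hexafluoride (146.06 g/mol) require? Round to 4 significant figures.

86.82 min

From Graham's law, t_SF₆/t_SO₂ = √(M_SF₆/M_SO₂) = √(146.06/64.07) = √2.280 = 1.510.
So the time for SF₆ is 57.5 × 1.510 = 86.82 min.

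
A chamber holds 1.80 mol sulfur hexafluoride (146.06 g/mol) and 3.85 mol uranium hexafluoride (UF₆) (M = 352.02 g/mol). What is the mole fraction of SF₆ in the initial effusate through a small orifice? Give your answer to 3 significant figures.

0.421

Effusion rate of each component ∝ n_i/√M_i (partial pressure × 1/√M).
Mole fraction of SF₆ in the effusate = (n_SF₆/√M_SF₆) / (n_SF₆/√M_SF₆ + n_UF₆/√M_UF₆)
= (1.80/√146.06) / (1.80/√146.06 + 3.85/√352.02) = 0.1489/(0.1489 + 0.2052) = 0.421.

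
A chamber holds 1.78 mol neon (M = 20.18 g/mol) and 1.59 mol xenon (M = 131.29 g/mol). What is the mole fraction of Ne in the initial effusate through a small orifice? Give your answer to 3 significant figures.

0.741

Rate_i ∝ x_i/√M_i (Graham's law weighted by mole fraction), so the effusate composition follows n_i/√M_i.
x_Ne(eff) = (n_Ne/√M_Ne) / (n_Ne/√M_Ne + n_Xe/√M_Xe)
= (1.78/√20.18) / (1.78/√20.18 + 1.59/√131.29) = 0.3962/(0.3962 + 0.1388) = 0.741.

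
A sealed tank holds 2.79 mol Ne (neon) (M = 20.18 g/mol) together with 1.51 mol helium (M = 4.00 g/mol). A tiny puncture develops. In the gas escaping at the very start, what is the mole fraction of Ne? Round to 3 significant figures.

0.451

Effusion rate of each component ∝ n_i/√M_i (partial pressure × 1/√M).
Mole fraction of Ne in the effusate = (n_Ne/√M_Ne) / (n_Ne/√M_Ne + n_He/√M_He)
= (2.79/√20.18) / (2.79/√20.18 + 1.51/√4.00) = 0.6211/(0.6211 + 0.7550) = 0.451.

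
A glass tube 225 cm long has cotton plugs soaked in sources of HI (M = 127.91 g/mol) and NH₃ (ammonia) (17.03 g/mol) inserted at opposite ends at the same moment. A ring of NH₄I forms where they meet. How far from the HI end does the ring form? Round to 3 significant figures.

60.2 cm

The fronts meet when d_HI + d_NH₃ = L with d_HI/d_NH₃ = √(M_NH₃/M_HI) (Graham's law). Here √(M_NH₃/M_HI) = √(17.03/127.91) = 0.3649.
With d_HI + d_NH₃ = 225 cm, d_NH₃ = 225/(1 + 0.3649) = 164.8 cm.
d_HI = 225 − 164.8 = 60.2 cm.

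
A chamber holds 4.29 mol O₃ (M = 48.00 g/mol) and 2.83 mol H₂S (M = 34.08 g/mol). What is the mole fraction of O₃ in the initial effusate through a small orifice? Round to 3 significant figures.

Effusion rate of each component ∝ n_i/√M_i (partial pressure × 1/√M).
Mole fraction of O₃ in the effusate = (n_O₃/√M_O₃) / (n_O₃/√M_O₃ + n_H₂S/√M_H₂S)
= (4.29/√48.00) / (4.29/√48.00 + 2.83/√34.08) = 0.6192/(0.6192 + 0.4848) = 0.561.

0.561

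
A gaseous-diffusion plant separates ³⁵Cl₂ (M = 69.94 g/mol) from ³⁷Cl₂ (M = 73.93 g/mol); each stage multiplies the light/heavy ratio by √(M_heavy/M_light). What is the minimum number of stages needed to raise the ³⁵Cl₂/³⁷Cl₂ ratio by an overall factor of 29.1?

122

Single-stage factor α = √(73.93/69.94), so ln α = ½ ln(1.05705) = 0.02774.
Need α^N ≥ 29.1 ⇒ N ≥ ln(29.1) / ln α = 3.371 / 0.02774 = 121.51.
Rounding up, N = 122 stages.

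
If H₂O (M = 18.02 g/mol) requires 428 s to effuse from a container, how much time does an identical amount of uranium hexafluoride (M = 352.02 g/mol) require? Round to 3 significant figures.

1890 s

Since effusion rate ∝ 1/√M, t_UF₆/t_H₂O = √(M_UF₆/M_H₂O) = √(352.02/18.02) = √19.53 = 4.420.
So the time for UF₆ is 428 × 4.420 = 1890 s.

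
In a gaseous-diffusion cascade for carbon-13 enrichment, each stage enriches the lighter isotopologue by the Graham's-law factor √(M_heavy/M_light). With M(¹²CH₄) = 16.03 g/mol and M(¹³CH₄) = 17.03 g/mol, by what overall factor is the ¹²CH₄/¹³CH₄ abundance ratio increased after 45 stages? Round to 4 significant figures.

The single-stage factor is √(M_heavy/M_light), so 45 stages give [√(17.03/16.03)]^45 = (17.03/16.03)^(45/2).
= 1.06238^(45/2) = 3.902.

3.902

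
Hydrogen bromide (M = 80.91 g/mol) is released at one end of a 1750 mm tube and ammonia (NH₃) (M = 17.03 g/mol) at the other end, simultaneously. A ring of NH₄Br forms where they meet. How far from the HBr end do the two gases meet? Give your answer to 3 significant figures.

550 mm

The fronts meet when d_HBr + d_NH₃ = L with d_HBr/d_NH₃ = √(M_NH₃/M_HBr) (Graham's law). Here √(M_NH₃/M_HBr) = √(17.03/80.91) = 0.4588.
With d_HBr + d_NH₃ = 1750 mm, d_NH₃ = 1750/(1 + 0.4588) = 1200 mm.
d_HBr = 1750 − 1200 = 550 mm.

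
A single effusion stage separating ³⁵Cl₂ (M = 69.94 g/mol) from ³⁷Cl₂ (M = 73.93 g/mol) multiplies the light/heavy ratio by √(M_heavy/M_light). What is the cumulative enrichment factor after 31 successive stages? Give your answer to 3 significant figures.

2.36

Overall factor = α^31 with α = √(73.93/69.94), i.e. (73.93/69.94)^(31/2).
= 1.05705^(31/2) = 2.36.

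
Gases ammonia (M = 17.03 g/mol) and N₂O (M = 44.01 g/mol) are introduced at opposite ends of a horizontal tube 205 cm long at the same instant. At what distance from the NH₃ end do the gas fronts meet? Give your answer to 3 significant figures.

126 cm

In equal time, each gas travels a distance ∝ its rate ∝ 1/√M, so d_NH₃/d_N₂O = √(M_N₂O/M_NH₃) = √(44.01/17.03) = 1.608.
With d_NH₃ + d_N₂O = 205 cm, d_N₂O = 205/(1 + 1.608) = 78.62 cm.
d_NH₃ = 205 − 78.62 = 126 cm.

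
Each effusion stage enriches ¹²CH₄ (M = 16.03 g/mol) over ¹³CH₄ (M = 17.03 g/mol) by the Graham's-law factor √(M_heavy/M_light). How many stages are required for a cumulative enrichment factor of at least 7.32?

66

Per stage α = (17.03/16.03)^(1/2) = 1.06238^0.5, giving ln α = 0.03026.
Need α^N ≥ 7.32 ⇒ N ≥ ln(7.32) / ln α = 1.991 / 0.03026 = 65.79.
So at least 66 stages are needed.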